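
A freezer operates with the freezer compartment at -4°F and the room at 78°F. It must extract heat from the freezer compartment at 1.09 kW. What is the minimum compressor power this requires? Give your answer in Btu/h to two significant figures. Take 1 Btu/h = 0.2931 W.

670 Btu/h

In absolute terms T_C = 253.15 K and T_H = 298.71 K, so ΔT = 45.56 K.
COP_Carnot = T_C/ΔT = 253.15/45.56 = 5.557.
Ẇ_min = Q̇/COP_Carnot = 1.090/5.557 = 0.1962 kW = 669.2 Btu/h.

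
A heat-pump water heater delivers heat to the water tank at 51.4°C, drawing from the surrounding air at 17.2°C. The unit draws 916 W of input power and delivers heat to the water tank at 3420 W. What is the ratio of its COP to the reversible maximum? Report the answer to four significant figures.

0.3934

COP_actual = Q̇_H/Ẇ = 3420/916.0 = 3.734.
In absolute terms T_C = 290.35 K and T_H = 324.55 K, so ΔT = 34.20 K.
COP_Carnot = T_H/ΔT = 324.55/34.20 = 9.490.
η_II = COP_actual/COP_Carnot = 3.734/9.490 = 0.3934.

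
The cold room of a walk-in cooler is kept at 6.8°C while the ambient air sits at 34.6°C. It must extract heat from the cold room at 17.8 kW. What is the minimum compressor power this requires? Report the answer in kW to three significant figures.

In absolute terms T_C = 279.95 K and T_H = 307.75 K, so ΔT = 27.80 K.
COP_Carnot = T_C/ΔT = 279.95/27.80 = 10.07.
Ẇ_min = Q̇/COP_Carnot = 17.80/10.07 = 1.768 kW.

1.77 kW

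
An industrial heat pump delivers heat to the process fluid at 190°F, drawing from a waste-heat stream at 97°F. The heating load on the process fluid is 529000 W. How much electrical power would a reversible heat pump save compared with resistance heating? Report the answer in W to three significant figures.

In absolute terms T_C = 309.26 K and T_H = 360.93 K, so ΔT = 51.67 K.
COP_Carnot = T_H/ΔT = 360.93/51.67 = 6.986.
Resistance heating needs Ẇ_res = Q̇_H = 529000 W; the reversible heat pump needs only Ẇ_hp = Q̇_H/COP = 75730 W.
Saving = 529000 − 75730 = 453300 W.

453000 W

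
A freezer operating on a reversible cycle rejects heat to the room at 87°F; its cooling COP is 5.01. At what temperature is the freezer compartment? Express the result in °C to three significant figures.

For a Carnot refrigerator COP_R = T_C/(T_H − T_C), so T_C = COP·T_H/(1 + COP).
With T_H = 303.71 K, T_C = 5.01 × 303.71/6.010 = 253.17 K.
Converting, 253.17 K = -19.98°C.

-20.0 °C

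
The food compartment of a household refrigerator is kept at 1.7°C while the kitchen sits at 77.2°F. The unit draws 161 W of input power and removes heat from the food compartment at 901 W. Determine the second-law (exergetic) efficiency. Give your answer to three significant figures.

0.477

COP_actual = Q̇_C/Ẇ = 901.0/161.0 = 5.596.
In absolute terms T_C = 274.85 K and T_H = 298.26 K, so ΔT = 23.41 K.
COP_Carnot = T_C/ΔT = 274.85/23.41 = 11.74.
η_II = COP_actual/COP_Carnot = 5.596/11.74 = 0.4767.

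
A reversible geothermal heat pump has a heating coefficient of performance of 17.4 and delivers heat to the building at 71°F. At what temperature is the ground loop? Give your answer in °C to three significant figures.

4.72 °C

COP_HP = T_H/(T_H − T_C) gives T_H − T_C = T_H/COP.
With T_H = 294.82 K, T_C = 294.82 × (1 − 1/17.4) = 277.87 K.
Converting, 277.87 K = 4.72°C.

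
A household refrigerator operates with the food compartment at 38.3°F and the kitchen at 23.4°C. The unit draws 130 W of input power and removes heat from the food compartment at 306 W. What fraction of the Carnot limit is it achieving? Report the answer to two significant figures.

COP_actual = Q̇_C/Ẇ = 306.0/130.0 = 2.354.
In absolute terms T_C = 276.65 K and T_H = 296.55 K, so ΔT = 19.90 K.
COP_Carnot = T_C/ΔT = 276.65/19.90 = 13.90.
η_II = COP_actual/COP_Carnot = 2.354/13.90 = 0.1693.

0.17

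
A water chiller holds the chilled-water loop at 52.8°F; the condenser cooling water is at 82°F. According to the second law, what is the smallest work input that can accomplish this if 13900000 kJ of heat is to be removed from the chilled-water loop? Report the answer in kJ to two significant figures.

In absolute terms T_C = 284.71 K and T_H = 300.93 K, so ΔT = 16.22 K.
The reversible limit is COP_R = T_C/ΔT = 17.55, so W_min = Q_C/COP = Q_C·ΔT/T_C.
W_min = 13900000 × 16.22/284.71 = 792000 kJ.

790000 kJ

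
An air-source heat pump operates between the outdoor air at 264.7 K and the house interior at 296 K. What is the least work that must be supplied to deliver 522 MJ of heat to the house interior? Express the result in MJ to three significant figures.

The reservoir spacing is ΔT = 296 − 264.7 = 31.30 K.
The reversible limit is COP_HP = T_H/ΔT = 9.457, so W_min = Q_H/COP = Q_H·ΔT/T_H.
W_min = 522.0 × 31.30/296.00 = 55.20 MJ.

55.2 MJ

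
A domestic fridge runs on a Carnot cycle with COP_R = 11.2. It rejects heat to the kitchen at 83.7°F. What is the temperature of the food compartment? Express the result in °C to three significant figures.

3.98 °C

For a Carnot refrigerator COP_R = T_C/(T_H − T_C), so T_C = COP·T_H/(1 + COP).
With T_H = 301.87 K, T_C = 11.2 × 301.87/12.20 = 277.13 K.
Converting, 277.13 K = 3.98°C.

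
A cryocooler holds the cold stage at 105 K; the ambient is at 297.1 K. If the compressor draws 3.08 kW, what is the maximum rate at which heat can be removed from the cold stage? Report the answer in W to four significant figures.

1683 W

The reservoir spacing is ΔT = 297.1 − 105 = 192.1 K.
COP_Carnot = T_C/ΔT = 105.00/192.1 = 0.5466.
Q̇_max = COP_Carnot × Ẇ = 0.5466 × 3.080 kW = 1.683 kW = 1683 W.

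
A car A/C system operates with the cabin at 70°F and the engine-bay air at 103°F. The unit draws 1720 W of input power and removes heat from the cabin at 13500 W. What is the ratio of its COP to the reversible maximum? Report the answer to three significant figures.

COP_actual = Q̇_C/Ẇ = 13500/1720 = 7.849.
In absolute terms T_C = 294.26 K and T_H = 312.59 K, so ΔT = 18.33 K.
COP_Carnot = T_C/ΔT = 294.26/18.33 = 16.05.
η_II = COP_actual/COP_Carnot = 7.849/16.05 = 0.4890.

0.489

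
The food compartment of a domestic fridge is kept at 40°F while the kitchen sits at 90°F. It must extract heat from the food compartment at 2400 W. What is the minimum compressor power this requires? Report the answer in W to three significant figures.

240 W

In absolute terms T_C = 277.59 K and T_H = 305.37 K, so ΔT = 27.78 K.
COP_Carnot = T_C/ΔT = 277.59/27.78 = 9.993.
Ẇ_min = Q̇/COP_Carnot = 2400/9.993 = 240.2 W.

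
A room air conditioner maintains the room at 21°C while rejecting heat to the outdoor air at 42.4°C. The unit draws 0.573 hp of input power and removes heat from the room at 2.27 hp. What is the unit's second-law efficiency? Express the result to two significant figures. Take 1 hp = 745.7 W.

0.29

COP_actual = Q̇_C/Ẇ = 2.270/0.5730 = 3.962.
In absolute terms T_C = 294.15 K and T_H = 315.55 K, so ΔT = 21.40 K.
COP_Carnot = T_C/ΔT = 294.15/21.40 = 13.75.
η_II = COP_actual/COP_Carnot = 3.962/13.75 = 0.2882.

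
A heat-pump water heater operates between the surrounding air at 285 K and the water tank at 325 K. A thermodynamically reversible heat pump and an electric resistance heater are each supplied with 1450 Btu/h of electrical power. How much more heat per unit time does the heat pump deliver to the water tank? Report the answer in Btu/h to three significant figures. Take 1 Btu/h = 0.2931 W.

The reservoir spacing is ΔT = 325 − 285 = 40.00 K.
COP_Carnot = T_H/ΔT = 325.00/40.00 = 8.125.
The heat pump delivers Q̇_H = COP × Ẇ = 11780 Btu/h; the resistance heater delivers Ẇ = 1450 Btu/h.
Extra = (COP − 1)·Ẇ = 10330 Btu/h.

10300 Btu/h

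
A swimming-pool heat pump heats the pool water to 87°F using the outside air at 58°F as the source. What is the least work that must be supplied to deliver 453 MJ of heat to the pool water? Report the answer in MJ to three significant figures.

In absolute terms T_C = 287.59 K and T_H = 303.71 K, so ΔT = 16.11 K.
The reversible limit is COP_HP = T_H/ΔT = 18.85, so W_min = Q_H/COP = Q_H·ΔT/T_H.
W_min = 453.0 × 16.11/303.71 = 24.03 MJ.

24.0 MJ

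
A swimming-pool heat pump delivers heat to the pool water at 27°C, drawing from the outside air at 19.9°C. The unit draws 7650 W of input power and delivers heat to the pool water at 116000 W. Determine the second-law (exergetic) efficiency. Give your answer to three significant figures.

COP_actual = Q̇_H/Ẇ = 116000/7650 = 15.16.
In absolute terms T_C = 293.05 K and T_H = 300.15 K, so ΔT = 7.100 K.
COP_Carnot = T_H/ΔT = 300.15/7.100 = 42.27.
η_II = COP_actual/COP_Carnot = 15.16/42.27 = 0.3587.

0.359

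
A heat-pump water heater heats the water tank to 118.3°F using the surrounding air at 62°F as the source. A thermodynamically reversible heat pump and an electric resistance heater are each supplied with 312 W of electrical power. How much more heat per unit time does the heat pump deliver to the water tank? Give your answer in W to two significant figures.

In absolute terms T_C = 289.82 K and T_H = 321.09 K, so ΔT = 31.28 K.
COP_Carnot = T_H/ΔT = 321.09/31.28 = 10.27.
The heat pump delivers Q̇_H = COP × Ẇ = 3203 W; the resistance heater delivers Ẇ = 312.0 W.
Extra = (COP − 1)·Ẇ = 2891 W.

2900 W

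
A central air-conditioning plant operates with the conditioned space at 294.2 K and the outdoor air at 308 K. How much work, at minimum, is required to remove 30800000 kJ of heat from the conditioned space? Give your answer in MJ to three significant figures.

The reservoir spacing is ΔT = 308 − 294.2 = 13.80 K.
The reversible limit is COP_R = T_C/ΔT = 21.32, so W_min = Q_C/COP = Q_C·ΔT/T_C.
W_min = 30800000 × 13.80/294.20 = 1445000 kJ = 1445 MJ.

1440 MJ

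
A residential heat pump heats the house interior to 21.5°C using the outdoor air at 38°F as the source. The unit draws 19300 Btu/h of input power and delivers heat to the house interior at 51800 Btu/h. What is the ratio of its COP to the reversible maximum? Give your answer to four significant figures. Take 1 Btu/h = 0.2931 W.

0.1655

COP_actual = Q̇_H/Ẇ = 51800/19300 = 2.684.
In absolute terms T_C = 276.48 K and T_H = 294.65 K, so ΔT = 18.17 K.
COP_Carnot = T_H/ΔT = 294.65/18.17 = 16.22.
η_II = COP_actual/COP_Carnot = 2.684/16.22 = 0.1655.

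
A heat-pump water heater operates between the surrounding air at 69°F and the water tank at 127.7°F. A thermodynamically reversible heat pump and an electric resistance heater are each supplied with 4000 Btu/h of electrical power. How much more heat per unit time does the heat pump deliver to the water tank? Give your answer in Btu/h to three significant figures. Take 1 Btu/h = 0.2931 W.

36000 Btu/h

In absolute terms T_C = 293.71 K and T_H = 326.32 K, so ΔT = 32.61 K.
COP_Carnot = T_H/ΔT = 326.32/32.61 = 10.01.
The heat pump delivers Q̇_H = COP × Ẇ = 40030 Btu/h; the resistance heater delivers Ẇ = 4000 Btu/h.
Extra = (COP − 1)·Ẇ = 36030 Btu/h.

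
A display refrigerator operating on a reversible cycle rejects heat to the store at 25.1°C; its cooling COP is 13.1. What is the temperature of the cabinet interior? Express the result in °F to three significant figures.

39.1 °F

For a Carnot refrigerator COP_R = T_C/(T_H − T_C), so T_C = COP·T_H/(1 + COP).
With T_H = 298.25 K, T_C = 13.1 × 298.25/14.10 = 277.10 K.
Converting, 277.10 K = 39.11°F.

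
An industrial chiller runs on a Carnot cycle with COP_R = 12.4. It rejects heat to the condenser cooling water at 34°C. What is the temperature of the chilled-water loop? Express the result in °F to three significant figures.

For a Carnot refrigerator COP_R = T_C/(T_H − T_C), so T_C = COP·T_H/(1 + COP).
With T_H = 307.15 K, T_C = 12.4 × 307.15/13.40 = 284.23 K.
Converting, 284.23 K = 51.94°F.

51.9 °F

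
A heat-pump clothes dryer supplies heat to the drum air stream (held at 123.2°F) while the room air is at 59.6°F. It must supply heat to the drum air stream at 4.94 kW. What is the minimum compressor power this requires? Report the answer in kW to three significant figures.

0.539 kW

In absolute terms T_C = 288.48 K and T_H = 323.82 K, so ΔT = 35.33 K.
COP_Carnot = T_H/ΔT = 323.82/35.33 = 9.165.
Ẇ_min = Q̇/COP_Carnot = 4.940/9.165 = 0.5390 kW.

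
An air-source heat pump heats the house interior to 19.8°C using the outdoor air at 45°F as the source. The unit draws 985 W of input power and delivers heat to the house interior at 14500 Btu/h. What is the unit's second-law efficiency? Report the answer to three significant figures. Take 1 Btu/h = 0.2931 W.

Converting, Q̇_H = 14500 Btu/h = 4250 W, so COP_actual = Q̇_H/Ẇ = 4250/985.0 = 4.315.
In absolute terms T_C = 280.37 K and T_H = 292.95 K, so ΔT = 12.58 K.
COP_Carnot = T_H/ΔT = 292.95/12.58 = 23.29.
η_II = COP_actual/COP_Carnot = 4.315/23.29 = 0.1852.

0.185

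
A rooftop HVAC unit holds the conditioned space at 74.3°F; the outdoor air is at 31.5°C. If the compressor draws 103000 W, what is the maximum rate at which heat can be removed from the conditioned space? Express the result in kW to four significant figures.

In absolute terms T_C = 296.65 K and T_H = 304.65 K, so ΔT = 8.000 K.
COP_Carnot = T_C/ΔT = 296.65/8.000 = 37.08.
Q̇_max = COP_Carnot × Ẇ = 37.08 × 103000 W = 3819000 W = 3819 kW.

3819 kW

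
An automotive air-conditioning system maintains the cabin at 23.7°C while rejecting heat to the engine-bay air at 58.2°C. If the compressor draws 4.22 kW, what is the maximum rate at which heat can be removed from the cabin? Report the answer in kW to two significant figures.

36 kW

In absolute terms T_C = 296.85 K and T_H = 331.35 K, so ΔT = 34.50 K.
COP_Carnot = T_C/ΔT = 296.85/34.50 = 8.604.
Q̇_max = COP_Carnot × Ẇ = 8.604 × 4.220 kW = 36.31 kW.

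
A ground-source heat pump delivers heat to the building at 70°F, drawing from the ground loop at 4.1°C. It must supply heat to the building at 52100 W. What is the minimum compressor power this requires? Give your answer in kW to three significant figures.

3.01 kW

In absolute terms T_C = 277.25 K and T_H = 294.26 K, so ΔT = 17.01 K.
COP_Carnot = T_H/ΔT = 294.26/17.01 = 17.30.
Ẇ_min = Q̇/COP_Carnot = 52100/17.30 = 3012 W = 3.012 kW.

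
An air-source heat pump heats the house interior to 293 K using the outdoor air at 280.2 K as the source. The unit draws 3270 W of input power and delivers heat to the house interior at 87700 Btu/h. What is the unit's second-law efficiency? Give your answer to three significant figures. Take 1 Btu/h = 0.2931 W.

0.343

Converting, Q̇_H = 87700 Btu/h = 25700 W, so COP_actual = Q̇_H/Ẇ = 25700/3270 = 7.861.
The reservoir spacing is ΔT = 293 − 280.2 = 12.80 K.
COP_Carnot = T_H/ΔT = 293.00/12.80 = 22.89.
η_II = COP_actual/COP_Carnot = 7.861/22.89 = 0.3434.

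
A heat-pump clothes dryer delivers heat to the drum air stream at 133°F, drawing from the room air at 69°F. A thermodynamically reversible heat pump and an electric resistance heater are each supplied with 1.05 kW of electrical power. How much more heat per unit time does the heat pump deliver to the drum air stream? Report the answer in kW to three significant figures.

In absolute terms T_C = 293.71 K and T_H = 329.26 K, so ΔT = 35.56 K.
COP_Carnot = T_H/ΔT = 329.26/35.56 = 9.260.
The heat pump delivers Q̇_H = COP × Ẇ = 9.723 kW; the resistance heater delivers Ẇ = 1.050 kW.
Extra = (COP − 1)·Ẇ = 8.673 kW.

8.67 kW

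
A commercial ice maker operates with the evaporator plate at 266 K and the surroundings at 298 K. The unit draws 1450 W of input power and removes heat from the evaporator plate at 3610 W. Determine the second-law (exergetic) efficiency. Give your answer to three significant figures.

COP_actual = Q̇_C/Ẇ = 3610/1450 = 2.490.
The reservoir spacing is ΔT = 298 − 266 = 32.00 K.
COP_Carnot = T_C/ΔT = 266.00/32.00 = 8.313.
η_II = COP_actual/COP_Carnot = 2.490/8.313 = 0.2995.

0.300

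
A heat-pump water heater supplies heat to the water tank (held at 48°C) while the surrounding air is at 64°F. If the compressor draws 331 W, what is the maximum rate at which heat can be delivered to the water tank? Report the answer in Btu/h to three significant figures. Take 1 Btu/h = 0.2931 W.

12000 Btu/h

In absolute terms T_C = 290.93 K and T_H = 321.15 K, so ΔT = 30.22 K.
COP_Carnot = T_H/ΔT = 321.15/30.22 = 10.63.
Q̇_max = COP_Carnot × Ẇ = 10.63 × 331.0 W = 3517 W = 12000 Btu/h.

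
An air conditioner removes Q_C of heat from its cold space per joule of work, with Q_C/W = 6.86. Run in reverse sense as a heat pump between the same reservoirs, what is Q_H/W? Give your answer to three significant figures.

The first law on one cycle gives Q_H = Q_C + W, so Q_H/W = Q_C/W + 1.
COP_HP = COP_R + 1 = 6.86 + 1 = 7.86.

7.86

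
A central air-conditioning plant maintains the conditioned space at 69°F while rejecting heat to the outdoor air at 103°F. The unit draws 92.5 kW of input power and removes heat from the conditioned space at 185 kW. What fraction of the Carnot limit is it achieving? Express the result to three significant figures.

COP_actual = Q̇_C/Ẇ = 185.0/92.50 = 2.000.
In absolute terms T_C = 293.71 K and T_H = 312.59 K, so ΔT = 18.89 K.
COP_Carnot = T_C/ΔT = 293.71/18.89 = 15.55.
η_II = COP_actual/COP_Carnot = 2.000/15.55 = 0.1286.

0.129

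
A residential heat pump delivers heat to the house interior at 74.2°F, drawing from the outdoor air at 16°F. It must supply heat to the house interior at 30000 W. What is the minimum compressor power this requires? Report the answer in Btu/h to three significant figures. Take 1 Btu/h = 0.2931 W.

In absolute terms T_C = 264.26 K and T_H = 296.59 K, so ΔT = 32.33 K.
COP_Carnot = T_H/ΔT = 296.59/32.33 = 9.173.
Ẇ_min = Q̇/COP_Carnot = 30000/9.173 = 3270 W = 11160 Btu/h.

11200 Btu/h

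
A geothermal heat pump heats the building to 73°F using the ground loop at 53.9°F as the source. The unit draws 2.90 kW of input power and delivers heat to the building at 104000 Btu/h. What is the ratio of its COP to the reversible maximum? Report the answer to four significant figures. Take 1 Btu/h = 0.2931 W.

0.3769

Converting, Q̇_H = 104000 Btu/h = 30.48 kW, so COP_actual = Q̇_H/Ẇ = 30.48/2.900 = 10.51.
In absolute terms T_C = 285.32 K and T_H = 295.93 K, so ΔT = 10.61 K.
COP_Carnot = T_H/ΔT = 295.93/10.61 = 27.89.
η_II = COP_actual/COP_Carnot = 10.51/27.89 = 0.3769.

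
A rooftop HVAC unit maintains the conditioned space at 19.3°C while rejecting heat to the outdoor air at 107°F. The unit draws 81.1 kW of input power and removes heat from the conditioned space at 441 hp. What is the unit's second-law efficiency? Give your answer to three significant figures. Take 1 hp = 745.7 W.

Converting, Q̇_C = 441.0 hp = 328.9 kW, so COP_actual = Q̇_C/Ẇ = 328.9/81.10 = 4.055.
In absolute terms T_C = 292.45 K and T_H = 314.82 K, so ΔT = 22.37 K.
COP_Carnot = T_C/ΔT = 292.45/22.37 = 13.08.
η_II = COP_actual/COP_Carnot = 4.055/13.08 = 0.3101.

0.310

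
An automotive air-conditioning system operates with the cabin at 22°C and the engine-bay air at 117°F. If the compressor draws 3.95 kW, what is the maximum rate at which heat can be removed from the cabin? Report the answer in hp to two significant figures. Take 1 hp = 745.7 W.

In absolute terms T_C = 295.15 K and T_H = 320.37 K, so ΔT = 25.22 K.
COP_Carnot = T_C/ΔT = 295.15/25.22 = 11.70.
Q̇_max = COP_Carnot × Ẇ = 11.70 × 3.950 kW = 46.22 kW = 61.99 hp.

62 hp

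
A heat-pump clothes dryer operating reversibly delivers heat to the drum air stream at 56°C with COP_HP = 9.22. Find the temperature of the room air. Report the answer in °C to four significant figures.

COP_HP = T_H/(T_H − T_C) gives T_H − T_C = T_H/COP.
With T_H = 329.15 K, T_C = 329.15 × (1 − 1/9.22) = 293.45 K.
Converting, 293.45 K = 20.30°C.

20.30 °C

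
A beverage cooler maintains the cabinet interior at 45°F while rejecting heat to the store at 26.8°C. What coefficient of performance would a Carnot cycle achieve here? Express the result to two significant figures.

In absolute terms T_C = 280.37 K and T_H = 299.95 K, so ΔT = 19.58 K.
For a reversible cycle, COP_Carnot = T_C/ΔT = 280.37/19.58 = 14.32.

14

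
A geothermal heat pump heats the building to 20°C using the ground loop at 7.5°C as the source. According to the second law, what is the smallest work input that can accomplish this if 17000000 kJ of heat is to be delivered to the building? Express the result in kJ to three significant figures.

In absolute terms T_C = 280.65 K and T_H = 293.15 K, so ΔT = 12.50 K.
The reversible limit is COP_HP = T_H/ΔT = 23.45, so W_min = Q_H/COP = Q_H·ΔT/T_H.
W_min = 17000000 × 12.50/293.15 = 724900 kJ.

725000 kJ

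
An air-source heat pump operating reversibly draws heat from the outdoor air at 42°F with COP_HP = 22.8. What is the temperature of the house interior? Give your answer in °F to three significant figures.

65.0 °F

COP_HP = T_H/(T_H − T_C) rearranges to T_H = COP·T_C/(COP − 1).
With T_C = 278.71 K, T_H = 22.8 × 278.71/21.80 = 291.49 K.
Converting, 291.49 K = 65.01°F.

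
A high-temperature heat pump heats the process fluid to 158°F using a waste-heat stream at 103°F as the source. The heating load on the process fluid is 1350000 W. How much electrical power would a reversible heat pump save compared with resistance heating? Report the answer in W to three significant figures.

In absolute terms T_C = 312.59 K and T_H = 343.15 K, so ΔT = 30.56 K.
COP_Carnot = T_H/ΔT = 343.15/30.56 = 11.23.
Resistance heating needs Ẇ_res = Q̇_H = 1350000 W; the reversible heat pump needs only Ẇ_hp = Q̇_H/COP = 120200 W.
Saving = 1350000 − 120200 = 1230000 W.

1230000 W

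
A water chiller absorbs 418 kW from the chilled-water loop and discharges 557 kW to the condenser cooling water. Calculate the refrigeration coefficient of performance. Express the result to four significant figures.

3.007

The first law gives Q̇_H = Q̇_C + Ẇ, so the three rates are Q̇_C = 418.0, Q̇_H = 557.0, Ẇ = 139.0 kW.
COP_R = Q̇_C/Ẇ = 418.0/139.0 = 3.007.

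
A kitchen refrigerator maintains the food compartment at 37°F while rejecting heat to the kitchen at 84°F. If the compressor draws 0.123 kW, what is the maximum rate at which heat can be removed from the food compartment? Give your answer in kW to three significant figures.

In absolute terms T_C = 275.93 K and T_H = 302.04 K, so ΔT = 26.11 K.
COP_Carnot = T_C/ΔT = 275.93/26.11 = 10.57.
Q̇_max = COP_Carnot × Ẇ = 10.57 × 0.1230 kW = 1.300 kW.

1.30 kW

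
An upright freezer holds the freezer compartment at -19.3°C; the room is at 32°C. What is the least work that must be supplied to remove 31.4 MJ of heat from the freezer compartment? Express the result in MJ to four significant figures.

In absolute terms T_C = 253.85 K and T_H = 305.15 K, so ΔT = 51.30 K.
The reversible limit is COP_R = T_C/ΔT = 4.948, so W_min = Q_C/COP = Q_C·ΔT/T_C.
W_min = 31.40 × 51.30/253.85 = 6.346 MJ.

6.346 MJ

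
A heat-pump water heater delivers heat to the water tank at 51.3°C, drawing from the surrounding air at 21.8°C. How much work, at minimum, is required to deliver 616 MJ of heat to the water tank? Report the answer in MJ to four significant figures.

In absolute terms T_C = 294.95 K and T_H = 324.45 K, so ΔT = 29.50 K.
The reversible limit is COP_HP = T_H/ΔT = 11.00, so W_min = Q_H/COP = Q_H·ΔT/T_H.
W_min = 616.0 × 29.50/324.45 = 56.01 MJ.

56.01 MJ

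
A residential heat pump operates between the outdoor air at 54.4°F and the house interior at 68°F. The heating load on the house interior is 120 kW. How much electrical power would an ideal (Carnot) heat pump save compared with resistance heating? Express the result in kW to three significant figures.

117 kW

In absolute terms T_C = 285.59 K and T_H = 293.15 K, so ΔT = 7.556 K.
COP_Carnot = T_H/ΔT = 293.15/7.556 = 38.80.
Resistance heating needs Ẇ_res = Q̇_H = 120.0 kW; the reversible heat pump needs only Ẇ_hp = Q̇_H/COP = 3.093 kW.
Saving = 120.0 − 3.093 = 116.9 kW.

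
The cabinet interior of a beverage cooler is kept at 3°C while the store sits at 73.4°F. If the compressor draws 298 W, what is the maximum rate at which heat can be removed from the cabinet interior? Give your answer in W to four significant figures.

4115 W

In absolute terms T_C = 276.15 K and T_H = 296.15 K, so ΔT = 20.00 K.
COP_Carnot = T_C/ΔT = 276.15/20.00 = 13.81.
Q̇_max = COP_Carnot × Ẇ = 13.81 × 298.0 W = 4115 W.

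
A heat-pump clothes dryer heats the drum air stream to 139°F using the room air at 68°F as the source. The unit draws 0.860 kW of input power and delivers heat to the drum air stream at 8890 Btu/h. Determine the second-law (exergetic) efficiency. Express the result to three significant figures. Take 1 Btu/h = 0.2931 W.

Converting, Q̇_H = 8890 Btu/h = 2.606 kW, so COP_actual = Q̇_H/Ẇ = 2.606/0.8600 = 3.030.
In absolute terms T_C = 293.15 K and T_H = 332.59 K, so ΔT = 39.44 K.
COP_Carnot = T_H/ΔT = 332.59/39.44 = 8.432.
η_II = COP_actual/COP_Carnot = 3.030/8.432 = 0.3593.

0.359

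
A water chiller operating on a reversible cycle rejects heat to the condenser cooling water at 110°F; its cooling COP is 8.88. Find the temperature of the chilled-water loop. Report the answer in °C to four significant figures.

For a Carnot refrigerator COP_R = T_C/(T_H − T_C), so T_C = COP·T_H/(1 + COP).
With T_H = 316.48 K, T_C = 8.88 × 316.48/9.880 = 284.45 K.
Converting, 284.45 K = 11.30°C.

11.30 °C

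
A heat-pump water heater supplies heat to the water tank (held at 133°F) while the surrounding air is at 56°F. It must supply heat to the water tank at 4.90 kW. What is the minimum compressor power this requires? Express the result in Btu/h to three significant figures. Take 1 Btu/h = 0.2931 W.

2170 Btu/h

In absolute terms T_C = 286.48 K and T_H = 329.26 K, so ΔT = 42.78 K.
COP_Carnot = T_H/ΔT = 329.26/42.78 = 7.697.
Ẇ_min = Q̇/COP_Carnot = 4.900/7.697 = 0.6366 kW = 2172 Btu/h.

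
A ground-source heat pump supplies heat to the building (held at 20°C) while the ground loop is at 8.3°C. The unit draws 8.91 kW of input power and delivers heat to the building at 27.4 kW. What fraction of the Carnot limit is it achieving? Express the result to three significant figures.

0.123

COP_actual = Q̇_H/Ẇ = 27.40/8.910 = 3.075.
In absolute terms T_C = 281.45 K and T_H = 293.15 K, so ΔT = 11.70 K.
COP_Carnot = T_H/ΔT = 293.15/11.70 = 25.06.
η_II = COP_actual/COP_Carnot = 3.075/25.06 = 0.1227.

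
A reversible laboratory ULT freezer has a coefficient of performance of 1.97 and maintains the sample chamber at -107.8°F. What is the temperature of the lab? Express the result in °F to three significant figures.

70.8 °F

COP_R = T_C/(T_H − T_C) gives T_H − T_C = T_C/COP.
With T_C = 195.48 K, T_H = 195.48 × (1 + 1/1.97) = 294.71 K.
Converting, 294.71 K = 70.81°F.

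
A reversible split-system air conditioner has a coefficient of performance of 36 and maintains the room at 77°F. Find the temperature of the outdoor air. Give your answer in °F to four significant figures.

COP_R = T_C/(T_H − T_C) gives T_H − T_C = T_C/COP.
With T_C = 298.15 K, T_H = 298.15 × (1 + 1/36) = 306.43 K.
Converting, 306.43 K = 91.91°F.

91.91 °F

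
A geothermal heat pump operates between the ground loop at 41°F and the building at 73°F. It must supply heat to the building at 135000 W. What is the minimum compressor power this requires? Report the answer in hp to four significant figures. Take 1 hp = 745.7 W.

In absolute terms T_C = 278.15 K and T_H = 295.93 K, so ΔT = 17.78 K.
COP_Carnot = T_H/ΔT = 295.93/17.78 = 16.65.
Ẇ_min = Q̇/COP_Carnot = 135000/16.65 = 8110 W = 10.88 hp.

10.88 hp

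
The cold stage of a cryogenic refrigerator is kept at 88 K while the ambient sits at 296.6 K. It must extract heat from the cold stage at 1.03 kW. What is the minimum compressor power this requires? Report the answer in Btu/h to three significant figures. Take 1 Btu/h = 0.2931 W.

The reservoir spacing is ΔT = 296.6 − 88 = 208.6 K.
COP_Carnot = T_C/ΔT = 88.00/208.6 = 0.4219.
Ẇ_min = Q̇/COP_Carnot = 1.030/0.4219 = 2.442 kW = 8330 Btu/h.

8330 Btu/h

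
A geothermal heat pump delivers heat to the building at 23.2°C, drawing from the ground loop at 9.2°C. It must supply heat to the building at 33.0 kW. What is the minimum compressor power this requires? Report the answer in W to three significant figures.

1560 W

In absolute terms T_C = 282.35 K and T_H = 296.35 K, so ΔT = 14.00 K.
COP_Carnot = T_H/ΔT = 296.35/14.00 = 21.17.
Ẇ_min = Q̇/COP_Carnot = 33.00/21.17 = 1.559 kW = 1559 W.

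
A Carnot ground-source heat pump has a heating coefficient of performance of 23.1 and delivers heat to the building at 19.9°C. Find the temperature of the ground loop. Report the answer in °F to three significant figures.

COP_HP = T_H/(T_H − T_C) gives T_H − T_C = T_H/COP.
With T_H = 293.05 K, T_C = 293.05 × (1 − 1/23.1) = 280.36 K.
Converting, 280.36 K = 44.98°F.

45.0 °F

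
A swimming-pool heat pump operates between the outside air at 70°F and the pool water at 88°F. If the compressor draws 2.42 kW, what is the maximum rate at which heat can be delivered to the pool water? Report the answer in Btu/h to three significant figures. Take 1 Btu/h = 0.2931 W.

In absolute terms T_C = 294.26 K and T_H = 304.26 K, so ΔT = 10.00 K.
COP_Carnot = T_H/ΔT = 304.26/10.00 = 30.43.
Q̇_max = COP_Carnot × Ẇ = 30.43 × 2.420 kW = 73.63 kW = 251200 Btu/h.

251000 Btu/h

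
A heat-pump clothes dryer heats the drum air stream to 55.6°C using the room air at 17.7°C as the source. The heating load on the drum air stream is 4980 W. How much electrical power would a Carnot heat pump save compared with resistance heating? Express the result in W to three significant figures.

In absolute terms T_C = 290.85 K and T_H = 328.75 K, so ΔT = 37.90 K.
COP_Carnot = T_H/ΔT = 328.75/37.90 = 8.674.
Resistance heating needs Ẇ_res = Q̇_H = 4980 W; the reversible heat pump needs only Ẇ_hp = Q̇_H/COP = 574.1 W.
Saving = 4980 − 574.1 = 4406 W.

4410 W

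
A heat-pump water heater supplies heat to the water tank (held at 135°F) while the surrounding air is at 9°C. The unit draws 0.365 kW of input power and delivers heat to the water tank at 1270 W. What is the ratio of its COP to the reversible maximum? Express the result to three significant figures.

Converting, Q̇_H = 1270 W = 1.270 kW, so COP_actual = Q̇_H/Ẇ = 1.270/0.3650 = 3.479.
In absolute terms T_C = 282.15 K and T_H = 330.37 K, so ΔT = 48.22 K.
COP_Carnot = T_H/ΔT = 330.37/48.22 = 6.851.
η_II = COP_actual/COP_Carnot = 3.479/6.851 = 0.5079.

0.508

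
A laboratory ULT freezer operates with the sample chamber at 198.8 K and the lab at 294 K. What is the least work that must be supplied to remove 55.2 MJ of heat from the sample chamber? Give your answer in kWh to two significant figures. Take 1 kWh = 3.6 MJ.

7.3 kWh

The reservoir spacing is ΔT = 294 − 198.8 = 95.20 K.
The reversible limit is COP_R = T_C/ΔT = 2.088, so W_min = Q_C/COP = Q_C·ΔT/T_C.
W_min = 55.20 × 95.20/198.80 = 26.43 MJ = 7.343 kWh.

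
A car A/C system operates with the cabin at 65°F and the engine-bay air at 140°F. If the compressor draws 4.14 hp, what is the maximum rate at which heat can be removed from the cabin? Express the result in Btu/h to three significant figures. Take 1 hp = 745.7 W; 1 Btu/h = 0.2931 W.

In absolute terms T_C = 291.48 K and T_H = 333.15 K, so ΔT = 41.67 K.
COP_Carnot = T_C/ΔT = 291.48/41.67 = 6.996.
Q̇_max = COP_Carnot × Ẇ = 6.996 × 4.140 hp = 28.96 hp = 73680 Btu/h.

73700 Btu/h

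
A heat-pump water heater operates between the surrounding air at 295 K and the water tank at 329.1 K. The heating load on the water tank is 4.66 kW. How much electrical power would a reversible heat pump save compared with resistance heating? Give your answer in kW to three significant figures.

4.18 kW

The reservoir spacing is ΔT = 329.1 − 295 = 34.10 K.
COP_Carnot = T_H/ΔT = 329.10/34.10 = 9.651.
Resistance heating needs Ẇ_res = Q̇_H = 4.660 kW; the reversible heat pump needs only Ẇ_hp = Q̇_H/COP = 0.4829 kW.
Saving = 4.660 − 0.4829 = 4.177 kW.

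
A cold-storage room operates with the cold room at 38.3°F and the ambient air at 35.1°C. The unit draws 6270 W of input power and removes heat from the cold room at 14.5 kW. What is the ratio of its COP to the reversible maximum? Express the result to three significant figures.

Converting, Q̇_C = 14.50 kW = 14500 W, so COP_actual = Q̇_C/Ẇ = 14500/6270 = 2.313.
In absolute terms T_C = 276.65 K and T_H = 308.25 K, so ΔT = 31.60 K.
COP_Carnot = T_C/ΔT = 276.65/31.60 = 8.755.
η_II = COP_actual/COP_Carnot = 2.313/8.755 = 0.2642.

0.264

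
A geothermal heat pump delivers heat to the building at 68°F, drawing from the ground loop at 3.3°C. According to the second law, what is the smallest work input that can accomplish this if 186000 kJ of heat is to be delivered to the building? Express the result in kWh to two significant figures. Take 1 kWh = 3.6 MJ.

In absolute terms T_C = 276.45 K and T_H = 293.15 K, so ΔT = 16.70 K.
The reversible limit is COP_HP = T_H/ΔT = 17.55, so W_min = Q_H/COP = Q_H·ΔT/T_H.
W_min = 186000 × 16.70/293.15 = 10600 kJ = 2.943 kWh.

2.9 kWh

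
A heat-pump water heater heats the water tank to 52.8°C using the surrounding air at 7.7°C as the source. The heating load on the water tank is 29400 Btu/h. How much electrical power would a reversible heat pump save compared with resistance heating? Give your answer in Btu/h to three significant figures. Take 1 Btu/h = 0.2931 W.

In absolute terms T_C = 280.85 K and T_H = 325.95 K, so ΔT = 45.10 K.
COP_Carnot = T_H/ΔT = 325.95/45.10 = 7.227.
Resistance heating needs Ẇ_res = Q̇_H = 29400 Btu/h; the reversible heat pump needs only Ẇ_hp = Q̇_H/COP = 4068 Btu/h.
Saving = 29400 − 4068 = 25330 Btu/h.

25300 Btu/h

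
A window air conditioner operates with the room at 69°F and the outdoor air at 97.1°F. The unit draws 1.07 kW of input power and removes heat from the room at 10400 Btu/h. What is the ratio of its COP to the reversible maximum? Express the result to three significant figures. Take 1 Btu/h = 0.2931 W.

Converting, Q̇_C = 10400 Btu/h = 3.048 kW, so COP_actual = Q̇_C/Ẇ = 3.048/1.070 = 2.849.
In absolute terms T_C = 293.71 K and T_H = 309.32 K, so ΔT = 15.61 K.
COP_Carnot = T_C/ΔT = 293.71/15.61 = 18.81.
η_II = COP_actual/COP_Carnot = 2.849/18.81 = 0.1514.

0.151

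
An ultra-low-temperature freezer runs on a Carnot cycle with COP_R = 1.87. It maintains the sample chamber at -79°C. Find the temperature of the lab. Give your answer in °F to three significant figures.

76.7 °F

COP_R = T_C/(T_H − T_C) gives T_H − T_C = T_C/COP.
With T_C = 194.15 K, T_H = 194.15 × (1 + 1/1.87) = 297.97 K.
Converting, 297.97 K = 76.68°F.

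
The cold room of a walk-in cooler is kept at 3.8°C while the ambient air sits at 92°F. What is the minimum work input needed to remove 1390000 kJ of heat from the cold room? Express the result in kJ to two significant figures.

150000 kJ

In absolute terms T_C = 276.95 K and T_H = 306.48 K, so ΔT = 29.53 K.
The reversible limit is COP_R = T_C/ΔT = 9.378, so W_min = Q_C/COP = Q_C·ΔT/T_C.
W_min = 1390000 × 29.53/276.95 = 148200 kJ.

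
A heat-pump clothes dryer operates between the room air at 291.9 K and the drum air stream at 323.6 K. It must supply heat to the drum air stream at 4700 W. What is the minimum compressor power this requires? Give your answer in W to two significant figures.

460 W

The reservoir spacing is ΔT = 323.6 − 291.9 = 31.70 K.
COP_Carnot = T_H/ΔT = 323.60/31.70 = 10.21.
Ẇ_min = Q̇/COP_Carnot = 4700/10.21 = 460.4 W.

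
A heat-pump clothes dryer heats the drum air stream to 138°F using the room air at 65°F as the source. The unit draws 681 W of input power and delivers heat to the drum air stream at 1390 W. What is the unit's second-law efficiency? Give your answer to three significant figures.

0.249

COP_actual = Q̇_H/Ẇ = 1390/681.0 = 2.041.
In absolute terms T_C = 291.48 K and T_H = 332.04 K, so ΔT = 40.56 K.
COP_Carnot = T_H/ΔT = 332.04/40.56 = 8.187.
η_II = COP_actual/COP_Carnot = 2.041/8.187 = 0.2493.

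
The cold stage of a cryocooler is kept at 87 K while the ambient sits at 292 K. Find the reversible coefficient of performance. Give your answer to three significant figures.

The reservoir spacing is ΔT = 292 − 87 = 205.0 K.
For a reversible cycle, COP_Carnot = T_C/ΔT = 87.00/205.0 = 0.4244.

0.424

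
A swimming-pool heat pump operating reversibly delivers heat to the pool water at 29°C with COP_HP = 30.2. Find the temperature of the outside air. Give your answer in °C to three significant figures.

COP_HP = T_H/(T_H − T_C) gives T_H − T_C = T_H/COP.
With T_H = 302.15 K, T_C = 302.15 × (1 − 1/30.2) = 292.15 K.
Converting, 292.15 K = 19.00°C.

19.0 °C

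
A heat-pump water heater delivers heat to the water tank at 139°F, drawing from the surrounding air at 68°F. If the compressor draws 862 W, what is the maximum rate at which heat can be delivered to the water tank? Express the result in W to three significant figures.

In absolute terms T_C = 293.15 K and T_H = 332.59 K, so ΔT = 39.44 K.
COP_Carnot = T_H/ΔT = 332.59/39.44 = 8.432.
Q̇_max = COP_Carnot × Ẇ = 8.432 × 862.0 W = 7268 W.

7270 W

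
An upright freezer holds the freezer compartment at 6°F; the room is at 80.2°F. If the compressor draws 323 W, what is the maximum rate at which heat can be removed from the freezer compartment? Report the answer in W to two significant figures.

In absolute terms T_C = 258.71 K and T_H = 299.93 K, so ΔT = 41.22 K.
COP_Carnot = T_C/ΔT = 258.71/41.22 = 6.276.
Q̇_max = COP_Carnot × Ẇ = 6.276 × 323.0 W = 2027 W.

2000 W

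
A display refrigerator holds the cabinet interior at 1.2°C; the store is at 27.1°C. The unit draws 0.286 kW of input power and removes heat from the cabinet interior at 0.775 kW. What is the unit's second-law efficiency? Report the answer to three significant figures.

0.256

COP_actual = Q̇_C/Ẇ = 0.7750/0.2860 = 2.710.
In absolute terms T_C = 274.35 K and T_H = 300.25 K, so ΔT = 25.90 K.
COP_Carnot = T_C/ΔT = 274.35/25.90 = 10.59.
η_II = COP_actual/COP_Carnot = 2.710/10.59 = 0.2558.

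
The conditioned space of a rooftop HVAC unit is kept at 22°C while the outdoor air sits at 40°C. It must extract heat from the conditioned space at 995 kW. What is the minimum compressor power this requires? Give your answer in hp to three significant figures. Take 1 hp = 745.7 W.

In absolute terms T_C = 295.15 K and T_H = 313.15 K, so ΔT = 18.00 K.
COP_Carnot = T_C/ΔT = 295.15/18.00 = 16.40.
Ẇ_min = Q̇/COP_Carnot = 995.0/16.40 = 60.68 kW = 81.37 hp.

81.4 hp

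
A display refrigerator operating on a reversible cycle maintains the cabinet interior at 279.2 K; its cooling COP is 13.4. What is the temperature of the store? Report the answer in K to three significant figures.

300 K

COP_R = T_C/(T_H − T_C) gives T_H − T_C = T_C/COP.
With T_C = 279.20 K, T_H = 279.20 × (1 + 1/13.4) = 300.04 K.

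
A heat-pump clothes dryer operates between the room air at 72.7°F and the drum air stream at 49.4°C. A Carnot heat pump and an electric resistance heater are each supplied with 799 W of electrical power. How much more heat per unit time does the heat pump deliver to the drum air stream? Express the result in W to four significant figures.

8821 W

In absolute terms T_C = 295.76 K and T_H = 322.55 K, so ΔT = 26.79 K.
COP_Carnot = T_H/ΔT = 322.55/26.79 = 12.04.
The heat pump delivers Q̇_H = COP × Ẇ = 9620 W; the resistance heater delivers Ẇ = 799.0 W.
Extra = (COP − 1)·Ẇ = 8821 W.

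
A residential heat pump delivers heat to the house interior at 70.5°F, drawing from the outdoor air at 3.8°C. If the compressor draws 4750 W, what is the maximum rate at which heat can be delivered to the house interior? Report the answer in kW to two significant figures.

In absolute terms T_C = 276.95 K and T_H = 294.54 K, so ΔT = 17.59 K.
COP_Carnot = T_H/ΔT = 294.54/17.59 = 16.75.
Q̇_max = COP_Carnot × Ẇ = 16.75 × 4750 W = 79540 W = 79.54 kW.

80 kW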